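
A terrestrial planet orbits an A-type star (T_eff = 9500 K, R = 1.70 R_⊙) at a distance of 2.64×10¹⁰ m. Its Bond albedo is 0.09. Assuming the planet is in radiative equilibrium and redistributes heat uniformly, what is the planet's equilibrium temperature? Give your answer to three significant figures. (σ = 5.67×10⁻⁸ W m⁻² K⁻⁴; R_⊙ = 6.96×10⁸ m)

T_eq ≈ 1390 K

R_⋆ = 1.70 × 6.96×10⁸ = 1.18×10⁹ m.
L = 4πR_⋆²σT_⋆⁴ = 4π(1.18×10⁹)² × 5.67×10⁻⁸ × (9500)⁴ = 8.12×10²⁷ W.
S = L/(4πd²) = 9.28×10⁵ W m⁻².
Energy balance: absorbed = emitted ⇒ πR²·S(1−A) = 4πR²·σT_eq⁴, so T_eq⁴ = S(1−A)/(4σ).
T_eq = [9.28×10⁵ × 0.91 / (4 × 5.67×10⁻⁸)]^(1/4) = (3.72×10¹²)^(1/4) = 1390 K.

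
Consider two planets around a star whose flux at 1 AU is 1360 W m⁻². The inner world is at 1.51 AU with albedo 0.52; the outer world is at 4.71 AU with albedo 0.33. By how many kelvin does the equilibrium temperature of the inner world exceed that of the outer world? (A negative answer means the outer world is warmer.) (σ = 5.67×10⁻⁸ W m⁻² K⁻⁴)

T_eq = [S₀(1−A)/(4σd²)]^(1/4), so T ∝ (1−A)^(1/4) / √d.
T₁ = [1360×0.48/(4×5.67×10⁻⁸×1.51²)]^(1/4) = 188.49 K.
T₂ = [1360×0.67/(4×5.67×10⁻⁸×4.71²)]^(1/4) = 116.01 K.

ΔT ≈ 72.5 K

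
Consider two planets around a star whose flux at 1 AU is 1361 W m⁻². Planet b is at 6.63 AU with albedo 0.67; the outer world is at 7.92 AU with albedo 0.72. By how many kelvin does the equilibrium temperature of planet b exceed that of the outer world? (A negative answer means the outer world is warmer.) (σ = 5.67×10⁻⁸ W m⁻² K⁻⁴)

T_eq = [S₀(1−A)/(4σd²)]^(1/4), so T ∝ (1−A)^(1/4) / √d.
T₁ = [1361×0.33/(4×5.67×10⁻⁸×6.63²)]^(1/4) = 81.93 K.
T₂ = [1361×0.28/(4×5.67×10⁻⁸×7.92²)]^(1/4) = 71.94 K.

ΔT ≈ 10.0 K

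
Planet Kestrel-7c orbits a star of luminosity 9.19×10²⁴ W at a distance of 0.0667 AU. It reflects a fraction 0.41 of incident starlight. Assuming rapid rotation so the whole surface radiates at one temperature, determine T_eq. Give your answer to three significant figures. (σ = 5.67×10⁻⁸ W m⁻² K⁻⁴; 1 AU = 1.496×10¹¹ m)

T_eq ≈ 372 K

d = 0.0667 AU = 9.98×10⁹ m.
Flux: S = L/(4πd²) = 9.19×10²⁴/(4π×(9.98×10⁹)²) = 7340 W m⁻².
Energy balance: absorbed = emitted ⇒ πR²·S(1−A) = 4πR²·σT_eq⁴, so T_eq⁴ = S(1−A)/(4σ).
T_eq = [7340 × 0.59 / (4 × 5.67×10⁻⁸)]^(1/4) = (1.91×10¹⁰)^(1/4) = 372 K.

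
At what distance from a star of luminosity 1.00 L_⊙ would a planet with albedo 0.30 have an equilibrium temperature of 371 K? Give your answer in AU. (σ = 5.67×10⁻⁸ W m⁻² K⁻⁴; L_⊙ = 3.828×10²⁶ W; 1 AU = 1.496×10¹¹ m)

d ≈ 0.471 AU

L = 1.00 × 3.828×10²⁶ = 3.83×10²⁶ W.
From T_eq⁴ = L(1−A)/(16πσd²): d = √[L(1−A)/(16πσT_eq⁴)].
d = √[3.83×10²⁶ × 0.70 / (16π × 5.67×10⁻⁸ × (371)⁴)] = 7.04×10¹⁰ m = 0.471 AU.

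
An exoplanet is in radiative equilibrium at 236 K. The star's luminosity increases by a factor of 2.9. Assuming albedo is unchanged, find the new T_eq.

T_eq ≈ 308 K

T_eq ∝ L^(1/4) · d^(−1/2).
T′ = 236 × 2.9^(1/4) = 308 K.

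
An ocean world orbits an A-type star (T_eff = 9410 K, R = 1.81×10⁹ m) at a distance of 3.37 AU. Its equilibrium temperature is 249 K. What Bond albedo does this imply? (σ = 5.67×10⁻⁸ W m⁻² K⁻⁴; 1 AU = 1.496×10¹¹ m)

d = 3.37 AU = 5.04×10¹¹ m.
L = 4πR_⋆²σT_⋆⁴ = 4π(1.81×10⁹)² × 5.67×10⁻⁸ × (9410)⁴ = 1.83×10²⁸ W.
S = L/(4πd²) = 5730 W m⁻².
From T_eq⁴ = S(1−A)/(4σ): 1−A = 4σT_eq⁴/S.
1−A = 4 × 5.67×10⁻⁸ × (249)⁴ / 5730 = 0.152.

A ≈ 0.85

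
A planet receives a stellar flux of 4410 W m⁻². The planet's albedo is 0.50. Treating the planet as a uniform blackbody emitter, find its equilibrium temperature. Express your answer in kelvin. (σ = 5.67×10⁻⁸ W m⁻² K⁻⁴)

Energy balance: absorbed = emitted ⇒ πR²·S(1−A) = 4πR²·σT_eq⁴, so T_eq⁴ = S(1−A)/(4σ).
T_eq = [4410 × 0.50 / (4 × 5.67×10⁻⁸)]^(1/4) = (9.72×10⁹)^(1/4) = 314 K.

T_eq ≈ 314 K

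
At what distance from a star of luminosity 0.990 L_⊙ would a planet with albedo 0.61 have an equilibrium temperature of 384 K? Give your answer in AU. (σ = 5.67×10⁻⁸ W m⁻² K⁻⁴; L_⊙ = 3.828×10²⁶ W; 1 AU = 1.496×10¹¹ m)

d ≈ 0.326 AU

L = 0.990 × 3.828×10²⁶ = 3.79×10²⁶ W.
From T_eq⁴ = L(1−A)/(16πσd²): d = √[L(1−A)/(16πσT_eq⁴)].
d = √[3.79×10²⁶ × 0.39 / (16π × 5.67×10⁻⁸ × (384)⁴)] = 4.88×10¹⁰ m = 0.326 AU.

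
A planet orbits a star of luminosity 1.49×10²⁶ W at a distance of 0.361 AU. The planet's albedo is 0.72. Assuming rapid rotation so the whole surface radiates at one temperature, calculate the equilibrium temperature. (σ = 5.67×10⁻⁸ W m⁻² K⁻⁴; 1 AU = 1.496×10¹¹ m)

d = 0.361 AU = 5.40×10¹⁰ m.
Flux: S = L/(4πd²) = 1.49×10²⁶/(4π×(5.40×10¹⁰)²) = 4070 W m⁻².
Energy balance: absorbed = emitted ⇒ πR²·S(1−A) = 4πR²·σT_eq⁴, so T_eq⁴ = S(1−A)/(4σ).
T_eq = [4070 × 0.28 / (4 × 5.67×10⁻⁸)]^(1/4) = (5.02×10⁹)^(1/4) = 266 K.

T_eq ≈ 266 K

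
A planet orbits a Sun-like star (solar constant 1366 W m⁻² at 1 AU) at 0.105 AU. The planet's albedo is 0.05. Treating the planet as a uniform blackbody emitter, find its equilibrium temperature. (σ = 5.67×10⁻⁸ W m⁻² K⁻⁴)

T_eq ≈ 849 K

Flux at 0.105 AU: S = 1366/0.105² = 1.24×10⁵ W m⁻².
Energy balance: absorbed = emitted ⇒ πR²·S(1−A) = 4πR²·σT_eq⁴, so T_eq⁴ = S(1−A)/(4σ).
T_eq = [1.24×10⁵ × 0.95 / (4 × 5.67×10⁻⁸)]^(1/4) = (5.19×10¹¹)^(1/4) = 849 K.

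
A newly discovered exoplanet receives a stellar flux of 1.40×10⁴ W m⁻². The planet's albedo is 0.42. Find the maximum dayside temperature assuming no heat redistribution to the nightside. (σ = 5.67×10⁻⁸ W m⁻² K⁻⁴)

T_ss ≈ 615 K

With no redistribution each surface element balances locally: S(1−A) = σT⁴.
T = [1.40×10⁴ × 0.58 / 5.67×10⁻⁸]^(1/4) = (1.43×10¹¹)^(1/4) = 615 K.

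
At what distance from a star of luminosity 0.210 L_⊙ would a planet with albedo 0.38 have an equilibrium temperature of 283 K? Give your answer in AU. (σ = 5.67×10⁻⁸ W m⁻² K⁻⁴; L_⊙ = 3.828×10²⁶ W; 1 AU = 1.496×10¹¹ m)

d ≈ 0.349 AU

L = 0.210 × 3.828×10²⁶ = 8.04×10²⁵ W.
From T_eq⁴ = L(1−A)/(16πσd²): d = √[L(1−A)/(16πσT_eq⁴)].
d = √[8.04×10²⁵ × 0.62 / (16π × 5.67×10⁻⁸ × (283)⁴)] = 5.22×10¹⁰ m = 0.349 AU.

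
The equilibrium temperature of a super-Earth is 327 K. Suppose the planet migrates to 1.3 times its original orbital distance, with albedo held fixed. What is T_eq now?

T_eq ≈ 287 K

T_eq ∝ L^(1/4) · d^(−1/2).
T′ = 327 / 1.3^(1/2) = 287 K.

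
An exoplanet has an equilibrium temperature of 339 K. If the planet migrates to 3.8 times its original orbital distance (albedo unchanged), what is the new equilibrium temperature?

T_eq ∝ L^(1/4) · d^(−1/2).
T′ = 339 / 3.8^(1/2) = 174 K.

T_eq ≈ 174 K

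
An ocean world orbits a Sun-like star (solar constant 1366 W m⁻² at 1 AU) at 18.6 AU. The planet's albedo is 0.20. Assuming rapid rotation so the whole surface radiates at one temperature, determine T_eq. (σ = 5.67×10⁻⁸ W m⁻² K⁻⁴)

Flux at 18.6 AU: S = 1366/18.6² = 3.95 W m⁻².
Energy balance: absorbed = emitted ⇒ πR²·S(1−A) = 4πR²·σT_eq⁴, so T_eq⁴ = S(1−A)/(4σ).
T_eq = [3.95 × 0.80 / (4 × 5.67×10⁻⁸)]^(1/4) = (1.39×10⁷)^(1/4) = 61.1 K.

T_eq ≈ 61.1 K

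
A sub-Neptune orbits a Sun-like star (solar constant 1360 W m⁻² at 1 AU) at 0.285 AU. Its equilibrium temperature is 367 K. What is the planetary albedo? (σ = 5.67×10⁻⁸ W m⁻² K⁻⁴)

A ≈ 0.75

Flux at 0.285 AU: S = 1360/0.285² = 1.67×10⁴ W m⁻².
From T_eq⁴ = S(1−A)/(4σ): 1−A = 4σT_eq⁴/S.
1−A = 4 × 5.67×10⁻⁸ × (367)⁴ / 1.67×10⁴ = 0.246.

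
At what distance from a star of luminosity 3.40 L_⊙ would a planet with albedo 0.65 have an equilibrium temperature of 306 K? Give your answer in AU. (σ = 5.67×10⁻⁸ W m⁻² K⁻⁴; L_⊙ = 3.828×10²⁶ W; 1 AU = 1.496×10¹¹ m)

L = 3.40 × 3.828×10²⁶ = 1.30×10²⁷ W.
From T_eq⁴ = L(1−A)/(16πσd²): d = √[L(1−A)/(16πσT_eq⁴)].
d = √[1.30×10²⁷ × 0.35 / (16π × 5.67×10⁻⁸ × (306)⁴)] = 1.35×10¹¹ m = 0.903 AU.

d ≈ 0.903 AU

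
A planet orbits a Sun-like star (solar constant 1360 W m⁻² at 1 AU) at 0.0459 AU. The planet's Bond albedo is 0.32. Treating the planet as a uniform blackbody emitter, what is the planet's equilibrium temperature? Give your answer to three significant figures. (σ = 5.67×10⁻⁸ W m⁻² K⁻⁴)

Flux at 0.0459 AU: S = 1360/0.0459² = 6.46×10⁵ W m⁻².
Energy balance: absorbed = emitted ⇒ πR²·S(1−A) = 4πR²·σT_eq⁴, so T_eq⁴ = S(1−A)/(4σ).
T_eq = [6.46×10⁵ × 0.68 / (4 × 5.67×10⁻⁸)]^(1/4) = (1.94×10¹²)^(1/4) = 1180 K.

T_eq ≈ 1180 K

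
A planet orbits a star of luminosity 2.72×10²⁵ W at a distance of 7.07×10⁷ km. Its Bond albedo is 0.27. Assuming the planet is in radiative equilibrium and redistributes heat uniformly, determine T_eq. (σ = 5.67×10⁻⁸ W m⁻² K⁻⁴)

d = 7.07×10⁷ km = 7.07×10¹⁰ m.
Flux: S = L/(4πd²) = 2.72×10²⁵/(4π×(7.07×10¹⁰)²) = 433 W m⁻².
Energy balance: absorbed = emitted ⇒ πR²·S(1−A) = 4πR²·σT_eq⁴, so T_eq⁴ = S(1−A)/(4σ).
T_eq = [433 × 0.73 / (4 × 5.67×10⁻⁸)]^(1/4) = (1.39×10⁹)^(1/4) = 193 K.

T_eq ≈ 193 K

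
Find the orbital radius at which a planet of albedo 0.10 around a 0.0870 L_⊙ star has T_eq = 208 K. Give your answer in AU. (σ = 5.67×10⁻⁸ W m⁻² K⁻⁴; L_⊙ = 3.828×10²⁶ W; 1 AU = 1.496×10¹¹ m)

L = 0.0870 × 3.828×10²⁶ = 3.33×10²⁵ W.
From T_eq⁴ = L(1−A)/(16πσd²): d = √[L(1−A)/(16πσT_eq⁴)].
d = √[3.33×10²⁵ × 0.90 / (16π × 5.67×10⁻⁸ × (208)⁴)] = 7.50×10¹⁰ m = 0.501 AU.

d ≈ 0.501 AU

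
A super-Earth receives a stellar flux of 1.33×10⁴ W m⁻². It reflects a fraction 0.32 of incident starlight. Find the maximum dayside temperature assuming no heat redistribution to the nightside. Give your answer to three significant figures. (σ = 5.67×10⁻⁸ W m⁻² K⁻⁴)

With no redistribution each surface element balances locally: S(1−A) = σT⁴.
T = [1.33×10⁴ × 0.68 / 5.67×10⁻⁸]^(1/4) = (1.60×10¹¹)^(1/4) = 632 K.

T_ss ≈ 632 K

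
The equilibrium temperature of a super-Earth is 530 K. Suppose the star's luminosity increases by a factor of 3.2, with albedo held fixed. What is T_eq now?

T_eq ≈ 709 K

T_eq ∝ L^(1/4) · d^(−1/2).
T′ = 530 × 3.2^(1/4) = 709 K.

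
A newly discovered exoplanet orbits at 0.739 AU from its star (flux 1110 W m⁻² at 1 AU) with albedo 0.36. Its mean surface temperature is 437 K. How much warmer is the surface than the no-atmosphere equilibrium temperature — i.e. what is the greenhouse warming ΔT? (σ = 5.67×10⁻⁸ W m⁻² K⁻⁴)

ΔT ≈ 161.8 K

S = 1110/0.739² = 2033 W m⁻².
T_eq = [S(1−A)/(4σ)]^(1/4) = [2033×0.64/(4×5.67×10⁻⁸)]^(1/4) = 275.2 K.
ΔT = T_surf − T_eq = 437 − 275.2.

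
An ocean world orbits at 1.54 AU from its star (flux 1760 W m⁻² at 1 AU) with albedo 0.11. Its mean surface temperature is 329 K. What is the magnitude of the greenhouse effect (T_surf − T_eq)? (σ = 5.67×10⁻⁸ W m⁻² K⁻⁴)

S = 1760/1.54² = 742.1 W m⁻².
T_eq = [S(1−A)/(4σ)]^(1/4) = [742.1×0.89/(4×5.67×10⁻⁸)]^(1/4) = 232.3 K.
ΔT = T_surf − T_eq = 329 − 232.3.

ΔT ≈ 96.7 K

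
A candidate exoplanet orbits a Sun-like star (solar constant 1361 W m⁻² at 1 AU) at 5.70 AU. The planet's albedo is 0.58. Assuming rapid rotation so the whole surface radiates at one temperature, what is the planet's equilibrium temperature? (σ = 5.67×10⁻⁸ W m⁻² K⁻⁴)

Flux at 5.70 AU: S = 1361/5.70² = 41.9 W m⁻².
Energy balance: absorbed = emitted ⇒ πR²·S(1−A) = 4πR²·σT_eq⁴, so T_eq⁴ = S(1−A)/(4σ).
T_eq = [41.9 × 0.42 / (4 × 5.67×10⁻⁸)]^(1/4) = (7.76×10⁷)^(1/4) = 93.8 K.

T_eq ≈ 93.8 K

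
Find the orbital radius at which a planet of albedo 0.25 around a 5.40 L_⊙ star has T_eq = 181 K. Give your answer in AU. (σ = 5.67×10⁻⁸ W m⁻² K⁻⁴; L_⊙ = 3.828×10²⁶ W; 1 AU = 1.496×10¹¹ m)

L = 5.40 × 3.828×10²⁶ = 2.07×10²⁷ W.
From T_eq⁴ = L(1−A)/(16πσd²): d = √[L(1−A)/(16πσT_eq⁴)].
d = √[2.07×10²⁷ × 0.75 / (16π × 5.67×10⁻⁸ × (181)⁴)] = 7.12×10¹¹ m = 4.76 AU.

d ≈ 4.76 AU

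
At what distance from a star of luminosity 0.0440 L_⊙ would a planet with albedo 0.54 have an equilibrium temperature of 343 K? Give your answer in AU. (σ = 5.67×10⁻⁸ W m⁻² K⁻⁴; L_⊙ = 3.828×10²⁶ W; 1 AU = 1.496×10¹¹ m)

L = 0.0440 × 3.828×10²⁶ = 1.68×10²⁵ W.
From T_eq⁴ = L(1−A)/(16πσd²): d = √[L(1−A)/(16πσT_eq⁴)].
d = √[1.68×10²⁵ × 0.46 / (16π × 5.67×10⁻⁸ × (343)⁴)] = 1.40×10¹⁰ m = 0.0937 AU.

d ≈ 0.0937 AU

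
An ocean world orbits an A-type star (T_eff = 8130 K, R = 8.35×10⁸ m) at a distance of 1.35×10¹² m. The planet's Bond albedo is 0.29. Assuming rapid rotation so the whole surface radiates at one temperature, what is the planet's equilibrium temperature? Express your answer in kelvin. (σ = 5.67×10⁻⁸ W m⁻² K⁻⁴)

T_eq ≈ 131 K

L = 4πR_⋆²σT_⋆⁴ = 4π(8.35×10⁸)² × 5.67×10⁻⁸ × (8130)⁴ = 2.17×10²⁷ W.
S = L/(4πd²) = 94.8 W m⁻².
Energy balance: absorbed = emitted ⇒ πR²·S(1−A) = 4πR²·σT_eq⁴, so T_eq⁴ = S(1−A)/(4σ).
T_eq = [94.8 × 0.71 / (4 × 5.67×10⁻⁸)]^(1/4) = (2.97×10⁸)^(1/4) = 131 K.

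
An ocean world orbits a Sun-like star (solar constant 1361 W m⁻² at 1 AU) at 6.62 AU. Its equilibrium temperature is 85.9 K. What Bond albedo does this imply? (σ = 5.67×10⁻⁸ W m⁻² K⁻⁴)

A ≈ 0.60

Flux at 6.62 AU: S = 1361/6.62² = 31.1 W m⁻².
From T_eq⁴ = S(1−A)/(4σ): 1−A = 4σT_eq⁴/S.
1−A = 4 × 5.67×10⁻⁸ × (85.9)⁴ / 31.1 = 0.398.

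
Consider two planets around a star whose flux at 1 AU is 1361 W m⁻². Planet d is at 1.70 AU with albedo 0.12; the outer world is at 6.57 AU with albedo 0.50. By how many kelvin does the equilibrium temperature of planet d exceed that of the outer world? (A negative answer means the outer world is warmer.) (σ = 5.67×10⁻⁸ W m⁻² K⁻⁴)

T_eq = [S₀(1−A)/(4σd²)]^(1/4), so T ∝ (1−A)^(1/4) / √d.
T₁ = [1361×0.88/(4×5.67×10⁻⁸×1.70²)]^(1/4) = 206.75 K.
T₂ = [1361×0.50/(4×5.67×10⁻⁸×6.57²)]^(1/4) = 91.31 K.

ΔT ≈ 115.4 K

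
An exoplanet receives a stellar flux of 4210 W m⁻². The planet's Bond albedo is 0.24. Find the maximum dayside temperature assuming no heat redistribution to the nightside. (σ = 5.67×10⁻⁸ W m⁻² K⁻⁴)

T_ss ≈ 487 K

With no redistribution each surface element balances locally: S(1−A) = σT⁴.
T = [4210 × 0.76 / 5.67×10⁻⁸]^(1/4) = (5.64×10¹⁰)^(1/4) = 487 K.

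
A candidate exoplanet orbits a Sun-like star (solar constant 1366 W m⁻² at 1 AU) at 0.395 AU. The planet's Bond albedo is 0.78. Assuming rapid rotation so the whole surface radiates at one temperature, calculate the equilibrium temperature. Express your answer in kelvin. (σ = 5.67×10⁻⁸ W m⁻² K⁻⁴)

T_eq ≈ 304 K

Flux at 0.395 AU: S = 1366/0.395² = 8760 W m⁻².
Energy balance: absorbed = emitted ⇒ πR²·S(1−A) = 4πR²·σT_eq⁴, so T_eq⁴ = S(1−A)/(4σ).
T_eq = [8760 × 0.22 / (4 × 5.67×10⁻⁸)]^(1/4) = (8.49×10⁹)^(1/4) = 304 K.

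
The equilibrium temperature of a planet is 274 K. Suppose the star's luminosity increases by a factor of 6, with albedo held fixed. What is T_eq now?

T_eq ∝ L^(1/4) · d^(−1/2).
T′ = 274 × 6^(1/4) = 429 K.

T_eq ≈ 429 K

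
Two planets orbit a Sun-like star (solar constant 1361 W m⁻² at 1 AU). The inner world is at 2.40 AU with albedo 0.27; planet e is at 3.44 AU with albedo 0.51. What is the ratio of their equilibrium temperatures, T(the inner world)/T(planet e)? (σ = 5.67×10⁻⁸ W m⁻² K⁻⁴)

T₁/T₂ ≈ 1.323

T_eq = [S₀(1−A)/(4σd²)]^(1/4), so T ∝ (1−A)^(1/4) / √d.
T₁ = [1361×0.73/(4×5.67×10⁻⁸×2.40²)]^(1/4) = 166.07 K.
T₂ = [1361×0.49/(4×5.67×10⁻⁸×3.44²)]^(1/4) = 125.55 K.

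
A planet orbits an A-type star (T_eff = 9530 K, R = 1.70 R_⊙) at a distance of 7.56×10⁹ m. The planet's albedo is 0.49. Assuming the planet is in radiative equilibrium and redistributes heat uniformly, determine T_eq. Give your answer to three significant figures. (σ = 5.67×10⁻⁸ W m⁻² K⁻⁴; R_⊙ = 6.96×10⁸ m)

T_eq ≈ 2250 K

R_⋆ = 1.70 × 6.96×10⁸ = 1.18×10⁹ m.
L = 4πR_⋆²σT_⋆⁴ = 4π(1.18×10⁹)² × 5.67×10⁻⁸ × (9530)⁴ = 8.23×10²⁷ W.
S = L/(4πd²) = 1.15×10⁷ W m⁻².
Energy balance: absorbed = emitted ⇒ πR²·S(1−A) = 4πR²·σT_eq⁴, so T_eq⁴ = S(1−A)/(4σ).
T_eq = [1.15×10⁷ × 0.51 / (4 × 5.67×10⁻⁸)]^(1/4) = (2.58×10¹³)^(1/4) = 2250 K.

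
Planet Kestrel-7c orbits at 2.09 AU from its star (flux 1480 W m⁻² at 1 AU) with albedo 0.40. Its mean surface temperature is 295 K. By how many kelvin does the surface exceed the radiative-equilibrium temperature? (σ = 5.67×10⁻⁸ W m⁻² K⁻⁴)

ΔT ≈ 122.0 K

S = 1480/2.09² = 338.8 W m⁻².
T_eq = [S(1−A)/(4σ)]^(1/4) = [338.8×0.60/(4×5.67×10⁻⁸)]^(1/4) = 173.0 K.
ΔT = T_surf − T_eq = 295 − 173.0.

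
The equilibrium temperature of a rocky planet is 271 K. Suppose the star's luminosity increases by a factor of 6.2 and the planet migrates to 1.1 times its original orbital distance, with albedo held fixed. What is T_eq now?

T_eq ≈ 408 K

T_eq ∝ L^(1/4) · d^(−1/2).
T′ = 271 × 6.2^(1/4) / 1.1^(1/2) = 408 K.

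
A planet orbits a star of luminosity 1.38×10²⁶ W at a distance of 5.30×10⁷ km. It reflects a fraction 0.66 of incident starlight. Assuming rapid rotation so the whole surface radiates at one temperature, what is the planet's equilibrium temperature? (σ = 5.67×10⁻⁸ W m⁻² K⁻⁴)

T_eq ≈ 277 K

d = 5.30×10⁷ km = 5.30×10¹⁰ m.
Flux: S = L/(4πd²) = 1.38×10²⁶/(4π×(5.30×10¹⁰)²) = 3910 W m⁻².
Energy balance: absorbed = emitted ⇒ πR²·S(1−A) = 4πR²·σT_eq⁴, so T_eq⁴ = S(1−A)/(4σ).
T_eq = [3910 × 0.34 / (4 × 5.67×10⁻⁸)]^(1/4) = (5.86×10⁹)^(1/4) = 277 K.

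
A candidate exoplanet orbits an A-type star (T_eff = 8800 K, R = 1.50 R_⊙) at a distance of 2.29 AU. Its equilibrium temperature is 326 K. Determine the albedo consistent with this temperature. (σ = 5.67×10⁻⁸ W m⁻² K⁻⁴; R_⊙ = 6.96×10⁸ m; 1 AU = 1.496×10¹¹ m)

A ≈ 0.19

R_⋆ = 1.50 × 6.96×10⁸ = 1.04×10⁹ m.
d = 2.29 AU = 3.43×10¹¹ m.
L = 4πR_⋆²σT_⋆⁴ = 4π(1.04×10⁹)² × 5.67×10⁻⁸ × (8800)⁴ = 4.66×10²⁷ W.
S = L/(4πd²) = 3160 W m⁻².
From T_eq⁴ = S(1−A)/(4σ): 1−A = 4σT_eq⁴/S.
1−A = 4 × 5.67×10⁻⁸ × (326)⁴ / 3160 = 0.811.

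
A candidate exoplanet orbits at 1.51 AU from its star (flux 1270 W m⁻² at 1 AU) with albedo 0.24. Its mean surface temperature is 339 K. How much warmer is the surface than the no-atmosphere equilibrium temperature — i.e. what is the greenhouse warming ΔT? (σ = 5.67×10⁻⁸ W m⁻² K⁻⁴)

ΔT ≈ 131.1 K

S = 1270/1.51² = 557.0 W m⁻².
T_eq = [S(1−A)/(4σ)]^(1/4) = [557.0×0.76/(4×5.67×10⁻⁸)]^(1/4) = 207.9 K.
ΔT = T_surf − T_eq = 339 − 207.9.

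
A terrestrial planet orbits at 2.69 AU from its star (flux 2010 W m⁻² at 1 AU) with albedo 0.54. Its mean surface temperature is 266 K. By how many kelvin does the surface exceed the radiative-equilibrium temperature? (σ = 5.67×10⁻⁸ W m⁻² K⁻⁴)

ΔT ≈ 111.9 K

S = 2010/2.69² = 277.8 W m⁻².
T_eq = [S(1−A)/(4σ)]^(1/4) = [277.8×0.46/(4×5.67×10⁻⁸)]^(1/4) = 154.1 K.
ΔT = T_surf − T_eq = 266 − 154.1.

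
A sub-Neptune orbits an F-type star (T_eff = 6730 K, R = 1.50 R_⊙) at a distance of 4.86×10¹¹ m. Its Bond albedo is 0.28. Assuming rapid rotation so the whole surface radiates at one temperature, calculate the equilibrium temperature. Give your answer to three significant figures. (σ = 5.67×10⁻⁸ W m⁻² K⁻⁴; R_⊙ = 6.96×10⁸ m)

R_⋆ = 1.50 × 6.96×10⁸ = 1.04×10⁹ m.
L = 4πR_⋆²σT_⋆⁴ = 4π(1.04×10⁹)² × 5.67×10⁻⁸ × (6730)⁴ = 1.59×10²⁷ W.
S = L/(4πd²) = 537 W m⁻².
Energy balance: absorbed = emitted ⇒ πR²·S(1−A) = 4πR²·σT_eq⁴, so T_eq⁴ = S(1−A)/(4σ).
T_eq = [537 × 0.72 / (4 × 5.67×10⁻⁸)]^(1/4) = (1.70×10⁹)^(1/4) = 203 K.

T_eq ≈ 203 K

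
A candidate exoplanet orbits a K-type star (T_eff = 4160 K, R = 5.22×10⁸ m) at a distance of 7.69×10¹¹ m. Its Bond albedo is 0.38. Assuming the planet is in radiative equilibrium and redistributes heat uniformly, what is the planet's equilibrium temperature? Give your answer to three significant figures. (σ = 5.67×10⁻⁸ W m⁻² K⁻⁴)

L = 4πR_⋆²σT_⋆⁴ = 4π(5.22×10⁸)² × 5.67×10⁻⁸ × (4160)⁴ = 5.81×10²⁵ W.
S = L/(4πd²) = 7.82 W m⁻².
Energy balance: absorbed = emitted ⇒ πR²·S(1−A) = 4πR²·σT_eq⁴, so T_eq⁴ = S(1−A)/(4σ).
T_eq = [7.82 × 0.62 / (4 × 5.67×10⁻⁸)]^(1/4) = (2.14×10⁷)^(1/4) = 68.0 K.

T_eq ≈ 68.0 K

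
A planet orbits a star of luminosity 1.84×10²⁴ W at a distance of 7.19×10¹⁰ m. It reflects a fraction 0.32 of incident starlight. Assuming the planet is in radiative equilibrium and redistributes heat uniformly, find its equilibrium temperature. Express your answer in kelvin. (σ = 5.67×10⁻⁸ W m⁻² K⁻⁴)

Flux: S = L/(4πd²) = 1.84×10²⁴/(4π×(7.19×10¹⁰)²) = 28.3 W m⁻².
Energy balance: absorbed = emitted ⇒ πR²·S(1−A) = 4πR²·σT_eq⁴, so T_eq⁴ = S(1−A)/(4σ).
T_eq = [28.3 × 0.68 / (4 × 5.67×10⁻⁸)]^(1/4) = (8.49×10⁷)^(1/4) = 96.0 K.

T_eq ≈ 96.0 K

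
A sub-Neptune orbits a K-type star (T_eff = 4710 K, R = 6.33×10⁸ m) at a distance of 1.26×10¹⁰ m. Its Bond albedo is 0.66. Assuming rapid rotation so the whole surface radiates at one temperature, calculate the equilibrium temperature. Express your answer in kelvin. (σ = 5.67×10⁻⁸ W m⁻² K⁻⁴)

L = 4πR_⋆²σT_⋆⁴ = 4π(6.33×10⁸)² × 5.67×10⁻⁸ × (4710)⁴ = 1.41×10²⁶ W.
S = L/(4πd²) = 7.04×10⁴ W m⁻².
Energy balance: absorbed = emitted ⇒ πR²·S(1−A) = 4πR²·σT_eq⁴, so T_eq⁴ = S(1−A)/(4σ).
T_eq = [7.04×10⁴ × 0.34 / (4 × 5.67×10⁻⁸)]^(1/4) = (1.06×10¹¹)^(1/4) = 570 K.

T_eq ≈ 570 K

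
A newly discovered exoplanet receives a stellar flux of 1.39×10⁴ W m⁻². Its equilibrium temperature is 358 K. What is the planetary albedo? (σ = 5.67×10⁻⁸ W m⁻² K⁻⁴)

From T_eq⁴ = S(1−A)/(4σ): 1−A = 4σT_eq⁴/S.
1−A = 4 × 5.67×10⁻⁸ × (358)⁴ / 1.39×10⁴ = 0.268.

A ≈ 0.73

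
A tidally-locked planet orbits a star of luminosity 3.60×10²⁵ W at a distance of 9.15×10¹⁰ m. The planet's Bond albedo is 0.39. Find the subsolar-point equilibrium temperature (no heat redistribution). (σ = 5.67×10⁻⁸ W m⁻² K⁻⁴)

T_ss ≈ 246 K

Flux: S = L/(4πd²) = 3.60×10²⁵/(4π×(9.15×10¹⁰)²) = 342 W m⁻².
At the subsolar point the surface absorbs S(1−A) and emits σT⁴ per unit area — no factor of 4, since only the local patch is in balance.
T = [342 × 0.61 / 5.67×10⁻⁸]^(1/4) = (3.68×10⁹)^(1/4) = 246 K.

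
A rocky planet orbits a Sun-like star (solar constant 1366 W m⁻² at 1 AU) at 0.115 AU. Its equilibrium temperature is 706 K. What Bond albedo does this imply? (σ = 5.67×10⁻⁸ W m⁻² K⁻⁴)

Flux at 0.115 AU: S = 1366/0.115² = 1.03×10⁵ W m⁻².
From T_eq⁴ = S(1−A)/(4σ): 1−A = 4σT_eq⁴/S.
1−A = 4 × 5.67×10⁻⁸ × (706)⁴ / 1.03×10⁵ = 0.546.

A ≈ 0.45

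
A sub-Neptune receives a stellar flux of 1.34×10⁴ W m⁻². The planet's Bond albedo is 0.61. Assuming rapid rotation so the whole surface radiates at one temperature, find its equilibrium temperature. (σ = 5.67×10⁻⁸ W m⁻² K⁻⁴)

T_eq ≈ 390 K

Energy balance: absorbed = emitted ⇒ πR²·S(1−A) = 4πR²·σT_eq⁴, so T_eq⁴ = S(1−A)/(4σ).
T_eq = [1.34×10⁴ × 0.39 / (4 × 5.67×10⁻⁸)]^(1/4) = (2.30×10¹⁰)^(1/4) = 390 K.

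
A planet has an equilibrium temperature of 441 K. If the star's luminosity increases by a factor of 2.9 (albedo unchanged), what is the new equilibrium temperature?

T_eq ≈ 575 K

T_eq ∝ L^(1/4) · d^(−1/2).
T′ = 441 × 2.9^(1/4) = 575 K.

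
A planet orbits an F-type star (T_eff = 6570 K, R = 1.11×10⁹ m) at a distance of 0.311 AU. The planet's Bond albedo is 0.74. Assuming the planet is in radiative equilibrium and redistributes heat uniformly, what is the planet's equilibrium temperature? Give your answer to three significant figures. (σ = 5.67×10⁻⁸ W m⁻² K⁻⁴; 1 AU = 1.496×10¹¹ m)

T_eq ≈ 512 K

d = 0.311 AU = 4.65×10¹⁰ m.
L = 4πR_⋆²σT_⋆⁴ = 4π(1.11×10⁹)² × 5.67×10⁻⁸ × (6570)⁴ = 1.64×10²⁷ W.
S = L/(4πd²) = 6.01×10⁴ W m⁻².
Energy balance: absorbed = emitted ⇒ πR²·S(1−A) = 4πR²·σT_eq⁴, so T_eq⁴ = S(1−A)/(4σ).
T_eq = [6.01×10⁴ × 0.26 / (4 × 5.67×10⁻⁸)]^(1/4) = (6.89×10¹⁰)^(1/4) = 512 K.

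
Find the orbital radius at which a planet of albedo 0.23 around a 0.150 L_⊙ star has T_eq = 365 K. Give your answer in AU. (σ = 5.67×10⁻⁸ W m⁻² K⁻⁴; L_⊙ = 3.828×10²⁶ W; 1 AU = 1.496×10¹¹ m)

L = 0.150 × 3.828×10²⁶ = 5.74×10²⁵ W.
From T_eq⁴ = L(1−A)/(16πσd²): d = √[L(1−A)/(16πσT_eq⁴)].
d = √[5.74×10²⁵ × 0.77 / (16π × 5.67×10⁻⁸ × (365)⁴)] = 2.96×10¹⁰ m = 0.198 AU.

d ≈ 0.198 AU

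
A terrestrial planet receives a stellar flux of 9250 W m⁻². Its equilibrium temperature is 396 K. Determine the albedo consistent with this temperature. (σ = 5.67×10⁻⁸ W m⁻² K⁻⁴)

A ≈ 0.40

From T_eq⁴ = S(1−A)/(4σ): 1−A = 4σT_eq⁴/S.
1−A = 4 × 5.67×10⁻⁸ × (396)⁴ / 9250 = 0.603.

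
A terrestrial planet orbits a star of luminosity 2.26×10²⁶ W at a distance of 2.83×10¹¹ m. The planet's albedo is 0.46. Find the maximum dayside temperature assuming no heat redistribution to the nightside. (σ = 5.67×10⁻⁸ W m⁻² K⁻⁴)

Flux: S = L/(4πd²) = 2.26×10²⁶/(4π×(2.83×10¹¹)²) = 225 W m⁻².
With no redistribution each surface element balances locally: S(1−A) = σT⁴.
T = [225 × 0.54 / 5.67×10⁻⁸]^(1/4) = (2.14×10⁹)^(1/4) = 215 K.

T_ss ≈ 215 K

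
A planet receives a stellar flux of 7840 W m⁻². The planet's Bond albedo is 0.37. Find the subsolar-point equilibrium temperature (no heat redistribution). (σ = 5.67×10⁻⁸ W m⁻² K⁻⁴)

T_ss ≈ 543 K

At the subsolar point the surface absorbs S(1−A) and emits σT⁴ per unit area — no factor of 4, since only the local patch is in balance.
T = [7840 × 0.63 / 5.67×10⁻⁸]^(1/4) = (8.71×10¹⁰)^(1/4) = 543 K.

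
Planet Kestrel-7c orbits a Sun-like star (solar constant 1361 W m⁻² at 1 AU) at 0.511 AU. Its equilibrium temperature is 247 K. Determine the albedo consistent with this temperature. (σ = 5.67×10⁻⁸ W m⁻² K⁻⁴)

Flux at 0.511 AU: S = 1361/0.511² = 5210 W m⁻².
From T_eq⁴ = S(1−A)/(4σ): 1−A = 4σT_eq⁴/S.
1−A = 4 × 5.67×10⁻⁸ × (247)⁴ / 5210 = 0.162.

A ≈ 0.84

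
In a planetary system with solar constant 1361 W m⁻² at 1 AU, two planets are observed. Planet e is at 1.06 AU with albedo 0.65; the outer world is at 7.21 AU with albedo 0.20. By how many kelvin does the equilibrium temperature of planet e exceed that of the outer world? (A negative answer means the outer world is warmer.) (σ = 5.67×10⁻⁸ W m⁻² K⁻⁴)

ΔT ≈ 109.9 K

T_eq = [S₀(1−A)/(4σd²)]^(1/4), so T ∝ (1−A)^(1/4) / √d.
T₁ = [1361×0.35/(4×5.67×10⁻⁸×1.06²)]^(1/4) = 207.93 K.
T₂ = [1361×0.80/(4×5.67×10⁻⁸×7.21²)]^(1/4) = 98.03 K.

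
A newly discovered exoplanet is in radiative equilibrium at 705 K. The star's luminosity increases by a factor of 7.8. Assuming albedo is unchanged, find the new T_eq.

T_eq ∝ L^(1/4) · d^(−1/2).
T′ = 705 × 7.8^(1/4) = 1180 K.

T_eq ≈ 1180 K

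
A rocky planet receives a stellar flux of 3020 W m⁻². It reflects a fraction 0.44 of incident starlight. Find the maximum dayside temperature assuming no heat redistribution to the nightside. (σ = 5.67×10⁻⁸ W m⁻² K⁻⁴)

T_ss ≈ 416 K

With no redistribution each surface element balances locally: S(1−A) = σT⁴.
T = [3020 × 0.56 / 5.67×10⁻⁸]^(1/4) = (2.98×10¹⁰)^(1/4) = 416 K.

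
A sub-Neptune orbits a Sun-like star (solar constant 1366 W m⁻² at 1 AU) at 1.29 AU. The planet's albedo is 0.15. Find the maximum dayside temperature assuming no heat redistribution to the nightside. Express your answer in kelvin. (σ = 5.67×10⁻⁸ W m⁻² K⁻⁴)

T_ss ≈ 333 K

Flux at 1.29 AU: S = 1366/1.29² = 821 W m⁻².
With no redistribution each surface element balances locally: S(1−A) = σT⁴.
T = [821 × 0.85 / 5.67×10⁻⁸]^(1/4) = (1.23×10¹⁰)^(1/4) = 333 K.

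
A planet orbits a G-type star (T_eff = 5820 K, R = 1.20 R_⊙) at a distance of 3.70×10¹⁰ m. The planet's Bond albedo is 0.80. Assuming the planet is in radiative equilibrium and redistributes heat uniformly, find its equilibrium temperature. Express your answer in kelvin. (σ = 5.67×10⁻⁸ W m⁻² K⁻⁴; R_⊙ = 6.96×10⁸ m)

R_⋆ = 1.20 × 6.96×10⁸ = 8.35×10⁸ m.
L = 4πR_⋆²σT_⋆⁴ = 4π(8.35×10⁸)² × 5.67×10⁻⁸ × (5820)⁴ = 5.70×10²⁶ W.
S = L/(4πd²) = 3.31×10⁴ W m⁻².
Energy balance: absorbed = emitted ⇒ πR²·S(1−A) = 4πR²·σT_eq⁴, so T_eq⁴ = S(1−A)/(4σ).
T_eq = [3.31×10⁴ × 0.20 / (4 × 5.67×10⁻⁸)]^(1/4) = (2.92×10¹⁰)^(1/4) = 413 K.

T_eq ≈ 413 K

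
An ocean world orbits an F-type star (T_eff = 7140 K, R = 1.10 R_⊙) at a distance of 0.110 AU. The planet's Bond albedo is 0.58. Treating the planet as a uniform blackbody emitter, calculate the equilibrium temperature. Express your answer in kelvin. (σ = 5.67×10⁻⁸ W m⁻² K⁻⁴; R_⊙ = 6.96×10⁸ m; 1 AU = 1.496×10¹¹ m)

T_eq ≈ 877 K

R_⋆ = 1.10 × 6.96×10⁸ = 7.66×10⁸ m.
d = 0.110 AU = 1.65×10¹⁰ m.
L = 4πR_⋆²σT_⋆⁴ = 4π(7.66×10⁸)² × 5.67×10⁻⁸ × (7140)⁴ = 1.09×10²⁷ W.
S = L/(4πd²) = 3.19×10⁵ W m⁻².
Energy balance: absorbed = emitted ⇒ πR²·S(1−A) = 4πR²·σT_eq⁴, so T_eq⁴ = S(1−A)/(4σ).
T_eq = [3.19×10⁵ × 0.42 / (4 × 5.67×10⁻⁸)]^(1/4) = (5.91×10¹¹)^(1/4) = 877 K.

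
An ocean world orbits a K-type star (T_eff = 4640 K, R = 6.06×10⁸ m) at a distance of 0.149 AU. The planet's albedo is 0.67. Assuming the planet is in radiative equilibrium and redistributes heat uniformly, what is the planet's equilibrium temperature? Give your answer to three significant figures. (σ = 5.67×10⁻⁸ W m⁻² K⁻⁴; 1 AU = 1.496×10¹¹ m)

d = 0.149 AU = 2.23×10¹⁰ m.
L = 4πR_⋆²σT_⋆⁴ = 4π(6.06×10⁸)² × 5.67×10⁻⁸ × (4640)⁴ = 1.21×10²⁶ W.
S = L/(4πd²) = 1.94×10⁴ W m⁻².
Energy balance: absorbed = emitted ⇒ πR²·S(1−A) = 4πR²·σT_eq⁴, so T_eq⁴ = S(1−A)/(4σ).
T_eq = [1.94×10⁴ × 0.33 / (4 × 5.67×10⁻⁸)]^(1/4) = (2.83×10¹⁰)^(1/4) = 410 K.

T_eq ≈ 410 K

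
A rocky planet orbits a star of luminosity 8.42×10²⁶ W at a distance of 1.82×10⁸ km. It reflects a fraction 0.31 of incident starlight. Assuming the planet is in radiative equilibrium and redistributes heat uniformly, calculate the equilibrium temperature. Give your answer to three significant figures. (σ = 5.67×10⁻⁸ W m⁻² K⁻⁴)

T_eq ≈ 280 K

d = 1.82×10⁸ km = 1.82×10¹¹ m.
Flux: S = L/(4πd²) = 8.42×10²⁶/(4π×(1.82×10¹¹)²) = 2020 W m⁻².
Energy balance: absorbed = emitted ⇒ πR²·S(1−A) = 4πR²·σT_eq⁴, so T_eq⁴ = S(1−A)/(4σ).
T_eq = [2020 × 0.69 / (4 × 5.67×10⁻⁸)]^(1/4) = (6.15×10⁹)^(1/4) = 280 K.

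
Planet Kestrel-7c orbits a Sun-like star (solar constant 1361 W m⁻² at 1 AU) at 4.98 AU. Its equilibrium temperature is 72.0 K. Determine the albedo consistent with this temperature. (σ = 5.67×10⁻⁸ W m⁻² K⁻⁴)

A ≈ 0.89

Flux at 4.98 AU: S = 1361/4.98² = 54.9 W m⁻².
From T_eq⁴ = S(1−A)/(4σ): 1−A = 4σT_eq⁴/S.
1−A = 4 × 5.67×10⁻⁸ × (72.0)⁴ / 54.9 = 0.111.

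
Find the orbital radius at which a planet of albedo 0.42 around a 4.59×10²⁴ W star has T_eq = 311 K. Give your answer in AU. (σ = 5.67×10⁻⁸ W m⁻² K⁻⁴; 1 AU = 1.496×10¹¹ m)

From T_eq⁴ = L(1−A)/(16πσd²): d = √[L(1−A)/(16πσT_eq⁴)].
d = √[4.59×10²⁴ × 0.58 / (16π × 5.67×10⁻⁸ × (311)⁴)] = 9.99×10⁹ m = 0.0668 AU.

d ≈ 0.0668 AU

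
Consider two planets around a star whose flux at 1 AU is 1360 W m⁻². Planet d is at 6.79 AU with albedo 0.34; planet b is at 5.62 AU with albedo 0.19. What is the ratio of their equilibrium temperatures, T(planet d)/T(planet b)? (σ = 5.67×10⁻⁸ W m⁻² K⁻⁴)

T₁/T₂ ≈ 0.864

T_eq = [S₀(1−A)/(4σd²)]^(1/4), so T ∝ (1−A)^(1/4) / √d.
T₁ = [1360×0.66/(4×5.67×10⁻⁸×6.79²)]^(1/4) = 96.26 K.
T₂ = [1360×0.81/(4×5.67×10⁻⁸×5.62²)]^(1/4) = 111.36 K.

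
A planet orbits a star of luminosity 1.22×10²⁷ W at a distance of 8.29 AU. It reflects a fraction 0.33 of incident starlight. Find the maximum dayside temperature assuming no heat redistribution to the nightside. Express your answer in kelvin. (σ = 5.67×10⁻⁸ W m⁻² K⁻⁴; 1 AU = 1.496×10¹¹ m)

d = 8.29 AU = 1.24×10¹² m.
Flux: S = L/(4πd²) = 1.22×10²⁷/(4π×(1.24×10¹²)²) = 63.1 W m⁻².
With no redistribution each surface element balances locally: S(1−A) = σT⁴.
T = [63.1 × 0.67 / 5.67×10⁻⁸]^(1/4) = (7.46×10⁸)^(1/4) = 165 K.

T_ss ≈ 165 K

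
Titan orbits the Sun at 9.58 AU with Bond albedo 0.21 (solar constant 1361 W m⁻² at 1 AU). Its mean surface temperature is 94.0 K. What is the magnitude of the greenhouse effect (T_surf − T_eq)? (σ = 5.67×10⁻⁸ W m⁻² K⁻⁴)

ΔT ≈ 9.2 K

S = 1361/9.58² = 14.83 W m⁻².
T_eq = [S(1−A)/(4σ)]^(1/4) = [14.83×0.79/(4×5.67×10⁻⁸)]^(1/4) = 84.8 K.
ΔT = T_surf − T_eq = 94 − 84.8.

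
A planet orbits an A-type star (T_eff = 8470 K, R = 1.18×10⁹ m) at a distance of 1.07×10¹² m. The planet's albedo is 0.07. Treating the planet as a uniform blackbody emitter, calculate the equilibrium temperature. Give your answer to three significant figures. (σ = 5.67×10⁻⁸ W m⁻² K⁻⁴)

T_eq ≈ 195 K

L = 4πR_⋆²σT_⋆⁴ = 4π(1.18×10⁹)² × 5.67×10⁻⁸ × (8470)⁴ = 5.11×10²⁷ W.
S = L/(4πd²) = 355 W m⁻².
Energy balance: absorbed = emitted ⇒ πR²·S(1−A) = 4πR²·σT_eq⁴, so T_eq⁴ = S(1−A)/(4σ).
T_eq = [355 × 0.93 / (4 × 5.67×10⁻⁸)]^(1/4) = (1.46×10⁹)^(1/4) = 195 K.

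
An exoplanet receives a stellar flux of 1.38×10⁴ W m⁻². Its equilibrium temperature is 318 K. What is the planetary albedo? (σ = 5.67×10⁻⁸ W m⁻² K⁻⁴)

A ≈ 0.83

From T_eq⁴ = S(1−A)/(4σ): 1−A = 4σT_eq⁴/S.
1−A = 4 × 5.67×10⁻⁸ × (318)⁴ / 1.38×10⁴ = 0.168.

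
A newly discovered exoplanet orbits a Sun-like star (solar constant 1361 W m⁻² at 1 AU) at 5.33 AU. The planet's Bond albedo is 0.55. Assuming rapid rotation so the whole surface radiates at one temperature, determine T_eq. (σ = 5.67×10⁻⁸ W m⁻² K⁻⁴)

T_eq ≈ 98.7 K

Flux at 5.33 AU: S = 1361/5.33² = 47.9 W m⁻².
Energy balance: absorbed = emitted ⇒ πR²·S(1−A) = 4πR²·σT_eq⁴, so T_eq⁴ = S(1−A)/(4σ).
T_eq = [47.9 × 0.45 / (4 × 5.67×10⁻⁸)]^(1/4) = (9.51×10⁷)^(1/4) = 98.7 K.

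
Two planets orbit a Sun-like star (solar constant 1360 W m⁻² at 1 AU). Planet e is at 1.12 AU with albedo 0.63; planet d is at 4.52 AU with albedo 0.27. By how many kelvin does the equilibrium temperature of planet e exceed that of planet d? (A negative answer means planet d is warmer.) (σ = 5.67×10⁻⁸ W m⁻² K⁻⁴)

ΔT ≈ 84.1 K

T_eq = [S₀(1−A)/(4σd²)]^(1/4), so T ∝ (1−A)^(1/4) / √d.
T₁ = [1360×0.37/(4×5.67×10⁻⁸×1.12²)]^(1/4) = 205.08 K.
T₂ = [1360×0.73/(4×5.67×10⁻⁸×4.52²)]^(1/4) = 120.99 K.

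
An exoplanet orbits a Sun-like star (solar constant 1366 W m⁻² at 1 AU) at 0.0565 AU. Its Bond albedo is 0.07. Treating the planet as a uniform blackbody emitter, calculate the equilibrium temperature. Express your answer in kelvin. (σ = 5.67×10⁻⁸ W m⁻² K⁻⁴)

Flux at 0.0565 AU: S = 1366/0.0565² = 4.28×10⁵ W m⁻².
Energy balance: absorbed = emitted ⇒ πR²·S(1−A) = 4πR²·σT_eq⁴, so T_eq⁴ = S(1−A)/(4σ).
T_eq = [4.28×10⁵ × 0.93 / (4 × 5.67×10⁻⁸)]^(1/4) = (1.75×10¹²)^(1/4) = 1150 K.

T_eq ≈ 1150 K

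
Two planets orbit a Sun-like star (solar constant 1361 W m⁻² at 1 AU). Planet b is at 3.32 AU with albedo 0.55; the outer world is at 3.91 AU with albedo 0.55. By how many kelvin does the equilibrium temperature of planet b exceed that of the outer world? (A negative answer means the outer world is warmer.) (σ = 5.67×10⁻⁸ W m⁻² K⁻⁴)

ΔT ≈ 9.8 K

T_eq = [S₀(1−A)/(4σd²)]^(1/4), so T ∝ (1−A)^(1/4) / √d.
T₁ = [1361×0.45/(4×5.67×10⁻⁸×3.32²)]^(1/4) = 125.11 K.
T₂ = [1361×0.45/(4×5.67×10⁻⁸×3.91²)]^(1/4) = 115.28 K.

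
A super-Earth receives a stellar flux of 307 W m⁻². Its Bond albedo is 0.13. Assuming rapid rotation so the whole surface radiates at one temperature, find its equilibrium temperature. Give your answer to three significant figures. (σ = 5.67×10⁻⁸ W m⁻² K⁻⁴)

T_eq ≈ 185 K

Energy balance: absorbed = emitted ⇒ πR²·S(1−A) = 4πR²·σT_eq⁴, so T_eq⁴ = S(1−A)/(4σ).
T_eq = [307 × 0.87 / (4 × 5.67×10⁻⁸)]^(1/4) = (1.18×10⁹)^(1/4) = 185 K.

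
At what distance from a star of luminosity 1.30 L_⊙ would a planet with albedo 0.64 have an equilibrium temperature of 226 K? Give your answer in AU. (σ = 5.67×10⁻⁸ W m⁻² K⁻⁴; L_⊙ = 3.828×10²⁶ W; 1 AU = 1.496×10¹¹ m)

d ≈ 1.04 AU

L = 1.30 × 3.828×10²⁶ = 4.98×10²⁶ W.
From T_eq⁴ = L(1−A)/(16πσd²): d = √[L(1−A)/(16πσT_eq⁴)].
d = √[4.98×10²⁶ × 0.36 / (16π × 5.67×10⁻⁸ × (226)⁴)] = 1.55×10¹¹ m = 1.04 AU.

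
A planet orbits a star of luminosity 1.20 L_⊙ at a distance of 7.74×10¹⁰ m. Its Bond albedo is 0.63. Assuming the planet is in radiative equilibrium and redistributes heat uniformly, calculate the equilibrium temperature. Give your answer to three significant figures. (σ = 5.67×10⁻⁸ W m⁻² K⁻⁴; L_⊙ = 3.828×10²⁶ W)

L = 1.20 × 3.828×10²⁶ = 4.59×10²⁶ W.
Flux: S = L/(4πd²) = 4.59×10²⁶/(4π×(7.74×10¹⁰)²) = 6100 W m⁻².
Energy balance: absorbed = emitted ⇒ πR²·S(1−A) = 4πR²·σT_eq⁴, so T_eq⁴ = S(1−A)/(4σ).
T_eq = [6100 × 0.37 / (4 × 5.67×10⁻⁸)]^(1/4) = (9.95×10⁹)^(1/4) = 316 K.

T_eq ≈ 316 K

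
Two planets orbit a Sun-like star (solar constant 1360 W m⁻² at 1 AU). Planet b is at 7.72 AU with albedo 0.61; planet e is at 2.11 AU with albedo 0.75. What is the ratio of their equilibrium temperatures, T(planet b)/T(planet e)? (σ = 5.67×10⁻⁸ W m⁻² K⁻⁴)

T₁/T₂ ≈ 0.584

T_eq = [S₀(1−A)/(4σd²)]^(1/4), so T ∝ (1−A)^(1/4) / √d.
T₁ = [1360×0.39/(4×5.67×10⁻⁸×7.72²)]^(1/4) = 79.15 K.
T₂ = [1360×0.25/(4×5.67×10⁻⁸×2.11²)]^(1/4) = 135.46 K.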